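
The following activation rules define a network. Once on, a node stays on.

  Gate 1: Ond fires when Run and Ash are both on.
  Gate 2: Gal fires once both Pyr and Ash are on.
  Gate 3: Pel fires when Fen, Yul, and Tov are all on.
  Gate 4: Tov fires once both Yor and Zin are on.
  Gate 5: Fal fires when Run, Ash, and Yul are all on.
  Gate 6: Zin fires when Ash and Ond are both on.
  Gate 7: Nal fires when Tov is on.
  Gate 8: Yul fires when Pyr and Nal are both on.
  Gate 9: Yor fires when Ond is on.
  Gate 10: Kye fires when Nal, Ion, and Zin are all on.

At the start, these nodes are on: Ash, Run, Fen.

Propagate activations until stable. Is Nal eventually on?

Yes

Run and Ash are on, so Ond fires (Gate 1).
Gate 6: Ash and Ond on → Zin on.
Ond is on, so Yor fires (Gate 9).
Gate 4: Yor and Zin on → Tov on.
Tov is on, so Nal fires (Gate 7).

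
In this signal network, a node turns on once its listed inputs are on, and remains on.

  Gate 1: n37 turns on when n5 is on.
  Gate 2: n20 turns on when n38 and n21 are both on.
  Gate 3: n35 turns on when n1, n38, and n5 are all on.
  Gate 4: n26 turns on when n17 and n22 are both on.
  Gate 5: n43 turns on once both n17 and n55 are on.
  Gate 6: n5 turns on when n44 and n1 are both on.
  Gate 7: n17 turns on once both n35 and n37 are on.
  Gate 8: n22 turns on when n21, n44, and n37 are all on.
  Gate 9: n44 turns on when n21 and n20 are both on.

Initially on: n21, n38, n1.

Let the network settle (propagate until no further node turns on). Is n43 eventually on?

No

n43 would need n17 and n55 (Gate 5), but n55 never turns on.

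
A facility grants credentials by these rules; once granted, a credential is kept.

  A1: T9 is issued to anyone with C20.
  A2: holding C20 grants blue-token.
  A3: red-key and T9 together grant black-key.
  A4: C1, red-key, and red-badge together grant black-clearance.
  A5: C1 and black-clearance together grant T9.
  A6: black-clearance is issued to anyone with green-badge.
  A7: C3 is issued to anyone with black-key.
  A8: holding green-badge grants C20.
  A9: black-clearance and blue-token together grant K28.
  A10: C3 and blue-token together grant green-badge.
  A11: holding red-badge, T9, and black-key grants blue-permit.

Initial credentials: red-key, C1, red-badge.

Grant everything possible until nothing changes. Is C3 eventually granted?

Yes

Holding C1, red-key, and red-badge grants black-clearance (A4).
Holding C1 and black-clearance grants T9 (A5).
Holding red-key and T9 grants black-key (A3).
Holding black-key grants C3 (A7).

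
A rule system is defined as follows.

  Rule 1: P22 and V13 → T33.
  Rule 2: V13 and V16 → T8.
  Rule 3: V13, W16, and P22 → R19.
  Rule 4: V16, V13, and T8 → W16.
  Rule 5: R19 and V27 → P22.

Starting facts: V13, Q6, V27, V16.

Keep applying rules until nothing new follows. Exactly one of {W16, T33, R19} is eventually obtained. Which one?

V13 and V16 hold, so T8 follows (Rule 2).
From V16, V13, and T8, Rule 4 gives W16.
R19 would need V13, W16, and P22 (Rule 3), but P22 is never established. T33 would need P22 and V13 (Rule 1), but P22 is never established.

W16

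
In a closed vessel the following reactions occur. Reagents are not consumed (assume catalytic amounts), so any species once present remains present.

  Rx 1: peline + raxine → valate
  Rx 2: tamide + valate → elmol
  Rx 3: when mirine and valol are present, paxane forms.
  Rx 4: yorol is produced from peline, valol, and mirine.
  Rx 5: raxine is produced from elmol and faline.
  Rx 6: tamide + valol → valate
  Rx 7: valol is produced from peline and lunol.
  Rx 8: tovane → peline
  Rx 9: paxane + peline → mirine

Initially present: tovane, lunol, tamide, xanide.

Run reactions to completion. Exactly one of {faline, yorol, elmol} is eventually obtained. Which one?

tovane present → peline forms (Rx 8).
peline and lunol present → valol forms (Rx 7).
tamide and valol present → valate forms (Rx 6).
tamide and valate present → elmol forms (Rx 2).
yorol would need peline, valol, and mirine (Rx 4), but mirine never forms. No rule produces faline, and it is not given.

elmol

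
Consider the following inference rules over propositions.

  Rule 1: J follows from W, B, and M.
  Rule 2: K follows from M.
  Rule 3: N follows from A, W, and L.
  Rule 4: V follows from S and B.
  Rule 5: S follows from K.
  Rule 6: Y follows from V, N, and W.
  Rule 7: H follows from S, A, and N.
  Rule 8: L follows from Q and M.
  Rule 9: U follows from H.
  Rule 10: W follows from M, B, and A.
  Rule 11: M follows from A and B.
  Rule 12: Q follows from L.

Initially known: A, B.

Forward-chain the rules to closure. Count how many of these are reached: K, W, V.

3

A and B hold, so M follows (Rule 11).
From M, B, and A, Rule 10 gives W.
M holds, so K follows (Rule 2).
K holds, so S follows (Rule 5).
S and B hold, so V follows (Rule 4).
K: reached.
W: reached.
V: reached.
All 3 are reached.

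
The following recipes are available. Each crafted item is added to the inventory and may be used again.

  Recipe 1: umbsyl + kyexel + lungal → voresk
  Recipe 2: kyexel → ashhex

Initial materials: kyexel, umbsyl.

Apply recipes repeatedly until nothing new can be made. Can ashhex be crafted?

Yes

kyexel → ashhex (Recipe 2).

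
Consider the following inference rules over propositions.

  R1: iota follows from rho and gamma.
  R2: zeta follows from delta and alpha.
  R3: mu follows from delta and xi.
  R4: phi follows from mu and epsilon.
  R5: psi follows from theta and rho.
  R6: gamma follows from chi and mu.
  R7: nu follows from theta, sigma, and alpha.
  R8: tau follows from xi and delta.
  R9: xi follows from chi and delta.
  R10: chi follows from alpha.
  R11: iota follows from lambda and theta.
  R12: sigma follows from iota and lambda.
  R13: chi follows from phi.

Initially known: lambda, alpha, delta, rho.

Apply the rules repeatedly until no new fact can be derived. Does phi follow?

No

phi would need mu and epsilon (R4), but epsilon is never established.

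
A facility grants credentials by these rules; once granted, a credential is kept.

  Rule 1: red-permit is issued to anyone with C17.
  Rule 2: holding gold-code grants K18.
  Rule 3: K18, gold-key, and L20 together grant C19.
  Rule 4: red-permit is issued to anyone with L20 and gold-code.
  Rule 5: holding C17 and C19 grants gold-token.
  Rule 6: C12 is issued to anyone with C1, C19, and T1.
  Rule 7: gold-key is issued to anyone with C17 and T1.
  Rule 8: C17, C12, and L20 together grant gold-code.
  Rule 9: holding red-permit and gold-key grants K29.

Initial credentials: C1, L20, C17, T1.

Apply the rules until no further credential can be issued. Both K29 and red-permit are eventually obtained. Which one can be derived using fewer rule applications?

red-permit

red-permit: Holding C17 grants red-permit (Rule 1). [1 rule application]
K29: Holding C17 and T1 grants gold-key (Rule 7). Holding C17 grants red-permit (Rule 1). Holding red-permit and gold-key grants K29 (Rule 9). [3 rule applications]
red-permit needs fewer.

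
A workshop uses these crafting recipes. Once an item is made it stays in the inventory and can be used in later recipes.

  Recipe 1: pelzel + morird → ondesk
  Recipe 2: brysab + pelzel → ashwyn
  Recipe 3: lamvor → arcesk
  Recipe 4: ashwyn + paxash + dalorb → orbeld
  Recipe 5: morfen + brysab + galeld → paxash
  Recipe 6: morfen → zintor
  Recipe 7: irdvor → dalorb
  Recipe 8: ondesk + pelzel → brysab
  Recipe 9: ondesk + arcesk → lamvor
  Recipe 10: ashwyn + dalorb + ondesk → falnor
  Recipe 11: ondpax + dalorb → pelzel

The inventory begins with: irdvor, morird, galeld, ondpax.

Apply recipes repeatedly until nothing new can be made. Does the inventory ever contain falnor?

irdvor → dalorb (Recipe 7).
ondpax + dalorb → pelzel (Recipe 11).
Using Recipe 1, pelzel and morird make ondesk.
ondesk + pelzel → brysab (Recipe 8).
brysab + pelzel → ashwyn (Recipe 2).
Using Recipe 10, ashwyn, dalorb, and ondesk make falnor.

Yes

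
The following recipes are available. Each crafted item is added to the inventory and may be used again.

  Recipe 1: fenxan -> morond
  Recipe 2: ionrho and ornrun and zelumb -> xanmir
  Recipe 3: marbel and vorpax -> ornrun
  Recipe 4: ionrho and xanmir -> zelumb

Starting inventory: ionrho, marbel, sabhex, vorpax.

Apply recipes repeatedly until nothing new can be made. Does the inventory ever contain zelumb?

No

zelumb would need ionrho and xanmir (Recipe 4), but xanmir is never obtained.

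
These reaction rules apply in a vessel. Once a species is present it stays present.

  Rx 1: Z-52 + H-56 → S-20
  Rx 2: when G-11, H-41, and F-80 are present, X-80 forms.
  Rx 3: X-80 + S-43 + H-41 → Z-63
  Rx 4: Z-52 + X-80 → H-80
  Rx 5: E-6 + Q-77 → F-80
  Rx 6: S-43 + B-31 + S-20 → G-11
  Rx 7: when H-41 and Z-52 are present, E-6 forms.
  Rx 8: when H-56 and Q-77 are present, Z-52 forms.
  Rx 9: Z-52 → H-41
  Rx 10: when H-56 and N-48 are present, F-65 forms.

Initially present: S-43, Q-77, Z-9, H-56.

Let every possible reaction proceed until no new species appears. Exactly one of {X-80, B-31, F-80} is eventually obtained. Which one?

F-80

H-56 and Q-77 present → Z-52 forms (Rx 8).
Z-52 present → H-41 forms (Rx 9).
H-41 and Z-52 present → E-6 forms (Rx 7).
E-6 and Q-77 present → F-80 forms (Rx 5).
No rule produces B-31, and it is not given. X-80 would need G-11, H-41, and F-80 (Rx 2), but G-11 never forms.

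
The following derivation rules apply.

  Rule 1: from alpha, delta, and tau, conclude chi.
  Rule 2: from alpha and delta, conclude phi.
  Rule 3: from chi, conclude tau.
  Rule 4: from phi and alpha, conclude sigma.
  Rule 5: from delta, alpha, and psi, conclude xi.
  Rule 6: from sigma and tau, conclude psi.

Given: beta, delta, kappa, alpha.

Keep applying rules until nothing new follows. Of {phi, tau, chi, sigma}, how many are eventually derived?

2

alpha and delta hold, so phi follows (Rule 2).
phi and alpha hold, so sigma follows (Rule 4).
phi: reached.
tau would need chi (Rule 3), but chi is never established.
chi would need alpha, delta, and tau (Rule 1), but tau is never established.
sigma: reached.
Reached: phi and sigma — 2 of the 4.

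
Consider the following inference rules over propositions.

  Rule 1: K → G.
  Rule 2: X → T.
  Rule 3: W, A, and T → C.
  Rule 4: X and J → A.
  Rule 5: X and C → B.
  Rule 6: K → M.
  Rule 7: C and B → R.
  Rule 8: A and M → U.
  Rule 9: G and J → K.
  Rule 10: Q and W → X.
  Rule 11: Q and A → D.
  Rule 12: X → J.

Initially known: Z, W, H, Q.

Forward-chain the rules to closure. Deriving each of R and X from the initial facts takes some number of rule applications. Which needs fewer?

X: From Q and W, Rule 10 gives X. [1 rule application]
R: Q and W hold, so X follows (Rule 10). X holds, so J follows (Rule 12). X holds, so T follows (Rule 2). X and J hold, so A follows (Rule 4). From W, A, and T, Rule 3 gives C. X and C hold, so B follows (Rule 5). C and B hold, so R follows (Rule 7). [7 rule applications]
X needs fewer.

X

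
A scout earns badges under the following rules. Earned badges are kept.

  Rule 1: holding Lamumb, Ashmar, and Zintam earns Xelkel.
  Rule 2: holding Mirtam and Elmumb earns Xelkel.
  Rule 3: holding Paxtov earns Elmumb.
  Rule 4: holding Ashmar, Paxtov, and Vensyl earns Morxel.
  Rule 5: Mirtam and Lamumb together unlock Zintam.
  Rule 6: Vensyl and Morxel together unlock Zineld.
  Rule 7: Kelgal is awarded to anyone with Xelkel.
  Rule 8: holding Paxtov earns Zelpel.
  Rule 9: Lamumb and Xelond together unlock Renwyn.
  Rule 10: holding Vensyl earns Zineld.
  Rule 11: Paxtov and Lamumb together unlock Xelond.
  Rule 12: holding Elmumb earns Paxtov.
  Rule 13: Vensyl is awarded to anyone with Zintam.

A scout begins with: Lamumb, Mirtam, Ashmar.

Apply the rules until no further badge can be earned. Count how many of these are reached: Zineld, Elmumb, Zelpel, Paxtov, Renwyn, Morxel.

With Mirtam and Lamumb, Zintam is earned (Rule 5).
With Zintam, Vensyl is earned (Rule 13).
With Vensyl, Zineld is earned (Rule 10).
Zineld: reached.
Elmumb would need Paxtov (Rule 3), but Paxtov is never earned.
Zelpel would need Paxtov (Rule 8), but Paxtov is never earned.
Paxtov would need Elmumb (Rule 12), but Elmumb is never earned.
Renwyn would need Lamumb and Xelond (Rule 9), but Xelond is never earned.
Morxel would need Ashmar, Paxtov, and Vensyl (Rule 4), but Paxtov is never earned.
Reached: Zineld — 1 of the 6.

1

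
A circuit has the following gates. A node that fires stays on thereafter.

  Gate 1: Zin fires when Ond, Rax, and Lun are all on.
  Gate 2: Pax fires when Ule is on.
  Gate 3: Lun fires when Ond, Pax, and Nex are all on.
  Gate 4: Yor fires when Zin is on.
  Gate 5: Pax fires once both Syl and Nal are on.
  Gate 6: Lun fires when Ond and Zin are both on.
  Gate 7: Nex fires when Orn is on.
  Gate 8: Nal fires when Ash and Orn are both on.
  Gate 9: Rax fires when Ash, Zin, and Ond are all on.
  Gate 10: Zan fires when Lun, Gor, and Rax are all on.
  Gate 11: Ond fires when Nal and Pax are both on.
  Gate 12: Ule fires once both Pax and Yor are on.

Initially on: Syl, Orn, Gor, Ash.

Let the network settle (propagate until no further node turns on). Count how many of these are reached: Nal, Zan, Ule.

1

Ash and Orn are on, so Nal fires (Gate 8).
Nal: reached.
Zan would need Lun, Gor, and Rax (Gate 10), but Rax never turns on.
Ule would need Pax and Yor (Gate 12), but Yor never turns on.
Reached: Nal — 1 of the 3.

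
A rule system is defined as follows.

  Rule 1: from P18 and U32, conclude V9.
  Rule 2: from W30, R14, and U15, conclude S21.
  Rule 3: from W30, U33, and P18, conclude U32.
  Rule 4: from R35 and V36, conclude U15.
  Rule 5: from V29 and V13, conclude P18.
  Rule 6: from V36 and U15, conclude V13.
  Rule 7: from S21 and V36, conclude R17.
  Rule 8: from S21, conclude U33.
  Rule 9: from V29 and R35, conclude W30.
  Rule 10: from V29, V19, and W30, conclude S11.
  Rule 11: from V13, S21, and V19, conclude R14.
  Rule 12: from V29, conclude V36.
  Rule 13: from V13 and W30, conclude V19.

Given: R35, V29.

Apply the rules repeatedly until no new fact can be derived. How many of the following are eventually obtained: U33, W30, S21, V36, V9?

2

From V29 and R35, Rule 9 gives W30.
From V29, Rule 12 gives V36.
U33 would need S21 (Rule 8), but S21 is never established.
W30: reached.
S21 would need W30, R14, and U15 (Rule 2), but R14 is never established.
V36: reached.
V9 would need P18 and U32 (Rule 1), but U32 is never established.
Reached: W30 and V36 — 2 of the 5.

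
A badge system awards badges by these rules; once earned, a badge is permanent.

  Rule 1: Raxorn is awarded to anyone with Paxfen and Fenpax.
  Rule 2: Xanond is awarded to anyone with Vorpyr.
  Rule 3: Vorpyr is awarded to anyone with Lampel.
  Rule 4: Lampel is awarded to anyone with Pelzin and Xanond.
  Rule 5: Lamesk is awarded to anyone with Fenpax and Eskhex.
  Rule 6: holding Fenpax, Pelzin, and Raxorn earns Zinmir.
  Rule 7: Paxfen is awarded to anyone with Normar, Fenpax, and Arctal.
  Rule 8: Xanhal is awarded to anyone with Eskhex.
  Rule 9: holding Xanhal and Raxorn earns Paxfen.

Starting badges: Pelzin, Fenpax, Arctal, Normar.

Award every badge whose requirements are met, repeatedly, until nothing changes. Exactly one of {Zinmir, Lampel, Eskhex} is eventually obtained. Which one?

With Normar, Fenpax, and Arctal, Paxfen is earned (Rule 7).
With Paxfen and Fenpax, Raxorn is earned (Rule 1).
With Fenpax, Pelzin, and Raxorn, Zinmir is earned (Rule 6).
No rule produces Eskhex, and it is not given. Lampel would need Pelzin and Xanond (Rule 4), but Xanond is never earned.

Zinmir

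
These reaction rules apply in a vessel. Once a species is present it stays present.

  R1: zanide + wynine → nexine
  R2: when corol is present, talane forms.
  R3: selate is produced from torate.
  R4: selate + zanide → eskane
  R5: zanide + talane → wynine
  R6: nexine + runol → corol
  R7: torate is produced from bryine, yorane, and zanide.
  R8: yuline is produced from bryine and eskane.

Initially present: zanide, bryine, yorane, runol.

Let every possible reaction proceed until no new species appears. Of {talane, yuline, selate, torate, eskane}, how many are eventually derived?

4

bryine, yorane, and zanide present → torate forms (R7).
torate present → selate forms (R3).
selate and zanide present → eskane forms (R4).
bryine and eskane present → yuline forms (R8).
talane would need corol (R2), but corol never forms.
yuline: reached.
selate: reached.
torate: reached.
eskane: reached.
Reached: yuline, selate, torate, and eskane — 4 of the 5.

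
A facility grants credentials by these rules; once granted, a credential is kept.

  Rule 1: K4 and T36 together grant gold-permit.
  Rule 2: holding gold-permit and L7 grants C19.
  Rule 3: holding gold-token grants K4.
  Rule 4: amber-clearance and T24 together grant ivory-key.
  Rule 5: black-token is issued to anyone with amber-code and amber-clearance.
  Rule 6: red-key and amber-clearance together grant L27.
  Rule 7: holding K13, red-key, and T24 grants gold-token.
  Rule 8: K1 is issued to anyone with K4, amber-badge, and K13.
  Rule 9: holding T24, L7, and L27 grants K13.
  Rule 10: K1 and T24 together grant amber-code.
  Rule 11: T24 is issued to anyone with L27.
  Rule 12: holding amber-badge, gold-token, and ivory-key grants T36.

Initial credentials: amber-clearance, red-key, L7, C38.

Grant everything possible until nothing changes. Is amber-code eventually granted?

amber-code would need K1 and T24 (Rule 10), but K1 is never granted.

No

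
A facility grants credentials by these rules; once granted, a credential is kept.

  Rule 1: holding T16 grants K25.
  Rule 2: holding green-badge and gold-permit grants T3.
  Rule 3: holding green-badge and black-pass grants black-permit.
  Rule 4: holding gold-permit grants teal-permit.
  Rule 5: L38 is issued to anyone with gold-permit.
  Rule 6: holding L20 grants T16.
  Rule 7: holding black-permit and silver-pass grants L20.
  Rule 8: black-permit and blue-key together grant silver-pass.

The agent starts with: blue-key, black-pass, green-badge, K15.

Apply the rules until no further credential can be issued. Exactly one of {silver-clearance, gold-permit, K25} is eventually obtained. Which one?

K25

Holding green-badge and black-pass grants black-permit (Rule 3).
Holding black-permit and blue-key grants silver-pass (Rule 8).
Holding black-permit and silver-pass grants L20 (Rule 7).
Holding L20 grants T16 (Rule 6).
Holding T16 grants K25 (Rule 1).
No rule produces silver-clearance, and it is not given. No rule produces gold-permit, and it is not given.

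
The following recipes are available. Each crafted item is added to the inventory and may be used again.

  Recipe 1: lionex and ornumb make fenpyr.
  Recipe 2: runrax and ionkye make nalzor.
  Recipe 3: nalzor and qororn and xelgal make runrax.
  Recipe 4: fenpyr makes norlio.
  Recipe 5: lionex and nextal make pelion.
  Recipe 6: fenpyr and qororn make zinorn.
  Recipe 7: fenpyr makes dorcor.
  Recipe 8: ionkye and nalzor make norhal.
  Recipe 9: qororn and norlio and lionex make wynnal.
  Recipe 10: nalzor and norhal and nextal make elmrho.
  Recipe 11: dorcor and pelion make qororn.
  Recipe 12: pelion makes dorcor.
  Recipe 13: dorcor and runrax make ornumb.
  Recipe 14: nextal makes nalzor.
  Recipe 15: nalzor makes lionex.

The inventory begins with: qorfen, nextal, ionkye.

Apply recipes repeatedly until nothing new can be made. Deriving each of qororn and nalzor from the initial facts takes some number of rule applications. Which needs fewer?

nalzor

nalzor: nextal → nalzor (Recipe 14). [1 rule application]
qororn: Using Recipe 14, nextal makes nalzor. Using Recipe 15, nalzor makes lionex. lionex and nextal → pelion (Recipe 5). pelion → dorcor (Recipe 12). dorcor and pelion → qororn (Recipe 11). [5 rule applications]
nalzor needs fewer.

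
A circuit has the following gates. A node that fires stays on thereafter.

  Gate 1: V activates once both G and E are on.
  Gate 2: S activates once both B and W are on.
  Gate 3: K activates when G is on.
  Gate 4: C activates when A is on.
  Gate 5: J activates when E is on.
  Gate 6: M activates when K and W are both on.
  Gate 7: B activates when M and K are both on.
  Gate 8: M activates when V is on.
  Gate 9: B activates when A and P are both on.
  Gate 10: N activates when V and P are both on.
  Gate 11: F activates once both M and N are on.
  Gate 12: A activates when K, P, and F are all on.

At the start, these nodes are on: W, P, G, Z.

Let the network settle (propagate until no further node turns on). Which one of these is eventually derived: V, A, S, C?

Gate 3: G on → K on.
K and W are on, so M activates (Gate 6).
M and K are on, so B activates (Gate 7).
Gate 2: B and W on → S on.
A would need K, P, and F (Gate 12), but F never turns on. C would need A (Gate 4), but A never turns on. V would need G and E (Gate 1), but E never turns on.

S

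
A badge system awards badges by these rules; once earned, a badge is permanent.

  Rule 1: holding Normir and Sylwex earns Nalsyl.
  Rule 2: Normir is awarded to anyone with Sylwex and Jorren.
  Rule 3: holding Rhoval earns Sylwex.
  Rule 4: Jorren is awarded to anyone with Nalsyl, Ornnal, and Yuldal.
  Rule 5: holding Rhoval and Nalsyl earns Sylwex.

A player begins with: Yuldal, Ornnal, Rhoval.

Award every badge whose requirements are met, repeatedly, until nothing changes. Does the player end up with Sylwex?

With Rhoval, Sylwex is earned (Rule 3).

Yes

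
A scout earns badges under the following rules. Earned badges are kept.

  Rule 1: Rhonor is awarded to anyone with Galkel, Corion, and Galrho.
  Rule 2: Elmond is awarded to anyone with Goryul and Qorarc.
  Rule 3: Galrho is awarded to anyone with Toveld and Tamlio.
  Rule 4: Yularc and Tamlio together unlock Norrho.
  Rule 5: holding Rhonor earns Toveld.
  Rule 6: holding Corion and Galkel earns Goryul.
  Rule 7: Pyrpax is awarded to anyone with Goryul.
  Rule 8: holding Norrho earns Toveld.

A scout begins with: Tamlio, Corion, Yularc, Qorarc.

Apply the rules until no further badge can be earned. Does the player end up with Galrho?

With Yularc and Tamlio, Norrho is earned (Rule 4).
With Norrho, Toveld is earned (Rule 8).
With Toveld and Tamlio, Galrho is earned (Rule 3).

Yes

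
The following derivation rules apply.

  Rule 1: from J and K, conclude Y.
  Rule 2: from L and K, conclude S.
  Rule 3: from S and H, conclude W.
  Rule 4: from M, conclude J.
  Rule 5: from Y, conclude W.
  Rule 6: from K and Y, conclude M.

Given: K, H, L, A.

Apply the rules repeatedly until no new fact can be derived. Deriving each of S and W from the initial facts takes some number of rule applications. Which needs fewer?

S

S: L and K hold, so S follows (Rule 2). [1 rule application]
W: L and K hold, so S follows (Rule 2). From S and H, Rule 3 gives W. [2 rule applications]
S needs fewer.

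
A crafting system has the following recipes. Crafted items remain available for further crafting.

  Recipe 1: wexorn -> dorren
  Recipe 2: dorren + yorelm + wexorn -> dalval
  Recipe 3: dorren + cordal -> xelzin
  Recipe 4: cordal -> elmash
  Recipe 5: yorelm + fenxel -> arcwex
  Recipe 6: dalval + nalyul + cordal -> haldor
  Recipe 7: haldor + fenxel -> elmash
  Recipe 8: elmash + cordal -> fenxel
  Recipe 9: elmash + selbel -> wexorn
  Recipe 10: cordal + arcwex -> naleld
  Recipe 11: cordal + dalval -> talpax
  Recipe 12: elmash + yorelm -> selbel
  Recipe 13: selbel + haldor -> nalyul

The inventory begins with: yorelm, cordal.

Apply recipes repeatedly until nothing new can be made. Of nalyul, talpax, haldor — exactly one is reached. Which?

cordal -> elmash (Recipe 4).
Using Recipe 12, elmash and yorelm make selbel.
elmash + selbel -> wexorn (Recipe 9).
wexorn -> dorren (Recipe 1).
dorren + yorelm + wexorn -> dalval (Recipe 2).
cordal + dalval -> talpax (Recipe 11).
nalyul would need selbel and haldor (Recipe 13), but haldor is never obtained. haldor would need dalval, nalyul, and cordal (Recipe 6), but nalyul is never obtained.

talpax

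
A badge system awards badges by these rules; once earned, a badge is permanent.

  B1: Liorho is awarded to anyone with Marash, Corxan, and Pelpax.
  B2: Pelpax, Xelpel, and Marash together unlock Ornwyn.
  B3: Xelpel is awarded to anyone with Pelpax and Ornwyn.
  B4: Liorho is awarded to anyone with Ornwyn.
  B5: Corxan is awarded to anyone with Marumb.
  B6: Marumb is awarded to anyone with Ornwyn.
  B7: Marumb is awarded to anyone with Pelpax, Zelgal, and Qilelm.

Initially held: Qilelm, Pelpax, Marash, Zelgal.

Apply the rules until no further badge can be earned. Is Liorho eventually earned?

Yes

With Pelpax, Zelgal, and Qilelm, Marumb is earned (B7).
With Marumb, Corxan is earned (B5).
With Marash, Corxan, and Pelpax, Liorho is earned (B1).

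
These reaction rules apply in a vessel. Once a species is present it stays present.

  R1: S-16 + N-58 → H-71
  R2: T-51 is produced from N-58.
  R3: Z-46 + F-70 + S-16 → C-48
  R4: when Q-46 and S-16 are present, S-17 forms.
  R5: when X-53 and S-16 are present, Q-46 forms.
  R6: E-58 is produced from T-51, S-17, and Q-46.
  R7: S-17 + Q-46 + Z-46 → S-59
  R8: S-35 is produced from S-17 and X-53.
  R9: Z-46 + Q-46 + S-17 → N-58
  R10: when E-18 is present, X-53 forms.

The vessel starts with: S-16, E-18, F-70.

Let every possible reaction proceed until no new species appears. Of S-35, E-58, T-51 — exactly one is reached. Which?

E-18 present → X-53 forms (R10).
X-53 and S-16 present → Q-46 forms (R5).
Q-46 and S-16 present → S-17 forms (R4).
S-17 and X-53 present → S-35 forms (R8).
T-51 would need N-58 (R2), but N-58 never forms. E-58 would need T-51, S-17, and Q-46 (R6), but T-51 never forms.

S-35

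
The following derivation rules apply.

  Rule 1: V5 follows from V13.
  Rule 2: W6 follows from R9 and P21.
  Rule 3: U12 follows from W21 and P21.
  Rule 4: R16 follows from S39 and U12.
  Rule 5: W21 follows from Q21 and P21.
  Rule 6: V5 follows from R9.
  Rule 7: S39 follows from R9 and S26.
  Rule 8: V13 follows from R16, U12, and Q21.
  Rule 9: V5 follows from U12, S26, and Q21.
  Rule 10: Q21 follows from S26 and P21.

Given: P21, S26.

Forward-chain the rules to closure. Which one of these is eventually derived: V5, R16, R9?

V5

From S26 and P21, Rule 10 gives Q21.
From Q21 and P21, Rule 5 gives W21.
From W21 and P21, Rule 3 gives U12.
From U12, S26, and Q21, Rule 9 gives V5.
No rule produces R9, and it is not given. R16 would need S39 and U12 (Rule 4), but S39 is never established.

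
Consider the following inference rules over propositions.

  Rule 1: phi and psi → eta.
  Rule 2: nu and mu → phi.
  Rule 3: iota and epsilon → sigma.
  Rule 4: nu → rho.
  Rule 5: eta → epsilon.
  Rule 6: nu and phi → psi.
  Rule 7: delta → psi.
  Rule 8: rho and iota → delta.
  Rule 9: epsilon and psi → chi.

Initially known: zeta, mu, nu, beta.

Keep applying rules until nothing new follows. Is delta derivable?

No

delta would need rho and iota (Rule 8), but iota is never established.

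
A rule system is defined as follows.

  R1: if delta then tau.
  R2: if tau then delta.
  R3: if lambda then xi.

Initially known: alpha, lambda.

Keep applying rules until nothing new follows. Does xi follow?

Yes

From lambda, R3 gives xi.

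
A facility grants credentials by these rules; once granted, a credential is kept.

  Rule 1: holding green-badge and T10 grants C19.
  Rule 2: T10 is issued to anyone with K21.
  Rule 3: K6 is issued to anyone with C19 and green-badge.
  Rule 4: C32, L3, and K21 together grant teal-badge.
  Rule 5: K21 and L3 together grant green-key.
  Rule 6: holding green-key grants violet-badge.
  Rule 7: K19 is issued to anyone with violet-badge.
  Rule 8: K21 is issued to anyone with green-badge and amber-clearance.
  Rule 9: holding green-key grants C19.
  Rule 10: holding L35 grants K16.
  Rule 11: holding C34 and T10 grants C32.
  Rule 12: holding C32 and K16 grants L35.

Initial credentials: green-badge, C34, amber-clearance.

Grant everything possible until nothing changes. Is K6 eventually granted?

Holding green-badge and amber-clearance grants K21 (Rule 8).
Holding K21 grants T10 (Rule 2).
Holding green-badge and T10 grants C19 (Rule 1).
Holding C19 and green-badge grants K6 (Rule 3).

Yes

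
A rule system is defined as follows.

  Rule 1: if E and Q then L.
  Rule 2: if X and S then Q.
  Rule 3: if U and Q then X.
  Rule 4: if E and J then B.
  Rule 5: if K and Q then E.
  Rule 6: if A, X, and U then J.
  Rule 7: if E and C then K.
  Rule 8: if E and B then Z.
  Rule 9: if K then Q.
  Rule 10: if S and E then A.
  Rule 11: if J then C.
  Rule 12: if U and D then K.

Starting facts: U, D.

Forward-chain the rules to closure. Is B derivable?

B would need E and J (Rule 4), but J is never established.

No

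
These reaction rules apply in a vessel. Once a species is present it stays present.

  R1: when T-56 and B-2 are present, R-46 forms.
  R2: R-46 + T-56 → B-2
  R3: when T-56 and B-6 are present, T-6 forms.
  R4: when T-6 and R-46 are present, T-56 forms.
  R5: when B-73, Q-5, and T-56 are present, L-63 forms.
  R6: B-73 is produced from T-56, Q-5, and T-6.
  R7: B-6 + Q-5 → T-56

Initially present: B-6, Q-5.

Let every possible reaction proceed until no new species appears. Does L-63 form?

B-6 and Q-5 present → T-56 forms (R7).
T-56 and B-6 present → T-6 forms (R3).
T-56, Q-5, and T-6 present → B-73 forms (R6).
B-73, Q-5, and T-56 present → L-63 forms (R5).

Yes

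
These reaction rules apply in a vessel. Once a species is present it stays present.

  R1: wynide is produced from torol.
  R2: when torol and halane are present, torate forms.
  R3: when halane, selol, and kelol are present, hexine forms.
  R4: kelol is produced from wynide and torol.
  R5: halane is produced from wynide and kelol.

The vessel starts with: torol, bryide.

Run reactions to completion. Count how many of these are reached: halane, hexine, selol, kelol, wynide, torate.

4

torol present → wynide forms (R1).
wynide and torol present → kelol forms (R4).
wynide and kelol present → halane forms (R5).
torol and halane present → torate forms (R2).
halane: reached.
hexine would need halane, selol, and kelol (R3), but selol never forms.
No rule produces selol, and it is not given.
kelol: reached.
wynide: reached.
torate: reached.
Reached: halane, kelol, wynide, and torate — 4 of the 6.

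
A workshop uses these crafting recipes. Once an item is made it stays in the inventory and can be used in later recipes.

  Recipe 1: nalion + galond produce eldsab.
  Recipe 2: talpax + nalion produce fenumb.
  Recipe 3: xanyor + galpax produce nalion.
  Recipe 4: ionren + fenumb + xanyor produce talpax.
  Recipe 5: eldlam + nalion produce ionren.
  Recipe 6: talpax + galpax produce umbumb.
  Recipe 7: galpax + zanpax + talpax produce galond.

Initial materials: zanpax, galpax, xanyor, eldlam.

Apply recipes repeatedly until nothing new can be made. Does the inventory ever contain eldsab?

eldsab would need nalion and galond (Recipe 1), but galond is never obtained.

No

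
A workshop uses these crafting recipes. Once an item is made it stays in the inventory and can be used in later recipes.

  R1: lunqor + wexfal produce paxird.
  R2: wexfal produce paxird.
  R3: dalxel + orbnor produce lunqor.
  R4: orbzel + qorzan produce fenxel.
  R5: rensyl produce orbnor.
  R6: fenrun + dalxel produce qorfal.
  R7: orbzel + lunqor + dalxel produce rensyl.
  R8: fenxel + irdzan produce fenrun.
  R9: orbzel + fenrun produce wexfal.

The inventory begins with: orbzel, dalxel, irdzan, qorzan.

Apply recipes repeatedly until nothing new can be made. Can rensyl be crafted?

No

rensyl would need orbzel, lunqor, and dalxel (R7), but lunqor is never obtained.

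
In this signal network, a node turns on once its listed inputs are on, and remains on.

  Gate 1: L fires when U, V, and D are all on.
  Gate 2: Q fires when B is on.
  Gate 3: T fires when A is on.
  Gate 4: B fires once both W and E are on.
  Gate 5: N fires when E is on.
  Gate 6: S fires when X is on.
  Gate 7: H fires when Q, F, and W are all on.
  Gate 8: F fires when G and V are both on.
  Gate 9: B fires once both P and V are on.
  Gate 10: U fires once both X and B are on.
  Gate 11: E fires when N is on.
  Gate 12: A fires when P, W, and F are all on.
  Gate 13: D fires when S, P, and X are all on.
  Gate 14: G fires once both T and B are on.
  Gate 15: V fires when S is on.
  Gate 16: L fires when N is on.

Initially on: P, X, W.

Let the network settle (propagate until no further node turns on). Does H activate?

H would need Q, F, and W (Gate 7), but F never turns on.

No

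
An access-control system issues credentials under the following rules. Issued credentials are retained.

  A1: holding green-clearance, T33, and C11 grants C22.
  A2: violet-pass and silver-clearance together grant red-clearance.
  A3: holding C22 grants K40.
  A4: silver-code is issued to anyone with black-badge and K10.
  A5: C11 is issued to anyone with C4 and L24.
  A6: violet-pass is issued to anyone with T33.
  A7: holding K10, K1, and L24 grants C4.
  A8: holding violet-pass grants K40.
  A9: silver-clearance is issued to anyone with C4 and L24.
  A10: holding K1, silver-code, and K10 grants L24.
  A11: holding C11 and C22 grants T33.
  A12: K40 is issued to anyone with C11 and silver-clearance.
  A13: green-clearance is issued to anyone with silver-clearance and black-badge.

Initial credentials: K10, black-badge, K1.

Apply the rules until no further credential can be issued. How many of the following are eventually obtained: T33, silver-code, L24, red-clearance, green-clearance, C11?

4

Holding black-badge and K10 grants silver-code (A4).
Holding K1, silver-code, and K10 grants L24 (A10).
Holding K10, K1, and L24 grants C4 (A7).
Holding C4 and L24 grants C11 (A5).
Holding C4 and L24 grants silver-clearance (A9).
Holding silver-clearance and black-badge grants green-clearance (A13).
T33 would need C11 and C22 (A11), but C22 is never granted.
silver-code: reached.
L24: reached.
red-clearance would need violet-pass and silver-clearance (A2), but violet-pass is never granted.
green-clearance: reached.
C11: reached.
Reached: silver-code, L24, green-clearance, and C11 — 4 of the 6.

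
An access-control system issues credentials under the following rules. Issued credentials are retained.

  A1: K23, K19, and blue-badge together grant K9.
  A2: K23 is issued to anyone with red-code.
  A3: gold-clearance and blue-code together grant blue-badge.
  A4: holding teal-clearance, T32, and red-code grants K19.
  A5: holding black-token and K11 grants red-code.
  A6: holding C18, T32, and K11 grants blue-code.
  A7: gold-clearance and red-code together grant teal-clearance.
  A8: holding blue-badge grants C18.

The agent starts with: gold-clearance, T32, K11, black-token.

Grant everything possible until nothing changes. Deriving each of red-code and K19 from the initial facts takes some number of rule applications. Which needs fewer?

red-code: Holding black-token and K11 grants red-code (A5). [1 rule application]
K19: Holding black-token and K11 grants red-code (A5). Holding gold-clearance and red-code grants teal-clearance (A7). Holding teal-clearance, T32, and red-code grants K19 (A4). [3 rule applications]
red-code needs fewer.

red-code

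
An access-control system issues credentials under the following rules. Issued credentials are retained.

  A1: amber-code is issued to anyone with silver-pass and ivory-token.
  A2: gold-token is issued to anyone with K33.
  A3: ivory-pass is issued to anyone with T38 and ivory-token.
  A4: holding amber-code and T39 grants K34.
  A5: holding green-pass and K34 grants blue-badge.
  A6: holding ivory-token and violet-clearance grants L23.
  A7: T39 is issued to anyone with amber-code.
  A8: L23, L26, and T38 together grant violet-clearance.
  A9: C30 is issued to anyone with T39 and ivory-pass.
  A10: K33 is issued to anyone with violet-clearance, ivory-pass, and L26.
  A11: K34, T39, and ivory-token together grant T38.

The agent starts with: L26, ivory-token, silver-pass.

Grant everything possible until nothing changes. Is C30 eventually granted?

Holding silver-pass and ivory-token grants amber-code (A1).
Holding amber-code grants T39 (A7).
Holding amber-code and T39 grants K34 (A4).
Holding K34, T39, and ivory-token grants T38 (A11).
Holding T38 and ivory-token grants ivory-pass (A3).
Holding T39 and ivory-pass grants C30 (A9).

Yes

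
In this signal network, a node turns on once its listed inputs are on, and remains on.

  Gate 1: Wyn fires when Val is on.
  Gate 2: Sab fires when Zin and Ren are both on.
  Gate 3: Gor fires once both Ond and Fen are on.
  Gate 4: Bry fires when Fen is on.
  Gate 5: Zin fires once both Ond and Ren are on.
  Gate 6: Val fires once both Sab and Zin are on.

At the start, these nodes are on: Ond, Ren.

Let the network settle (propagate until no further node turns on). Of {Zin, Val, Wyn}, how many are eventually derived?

Ond and Ren are on, so Zin fires (Gate 5).
Gate 2: Zin and Ren on → Sab on.
Sab and Zin are on, so Val fires (Gate 6).
Val is on, so Wyn fires (Gate 1).
Zin: reached.
Val: reached.
Wyn: reached.
All 3 are reached.

3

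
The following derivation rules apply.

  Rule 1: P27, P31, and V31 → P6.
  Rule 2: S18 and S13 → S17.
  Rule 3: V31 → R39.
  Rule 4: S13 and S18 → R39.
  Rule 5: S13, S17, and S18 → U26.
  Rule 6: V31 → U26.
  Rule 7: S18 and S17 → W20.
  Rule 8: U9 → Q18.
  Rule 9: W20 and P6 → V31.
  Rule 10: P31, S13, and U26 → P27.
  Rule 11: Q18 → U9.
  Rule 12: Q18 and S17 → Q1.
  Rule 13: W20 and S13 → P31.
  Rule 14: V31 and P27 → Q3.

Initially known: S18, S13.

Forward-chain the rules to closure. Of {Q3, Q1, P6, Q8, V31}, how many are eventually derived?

Q3 would need V31 and P27 (Rule 14), but V31 is never established.
Q1 would need Q18 and S17 (Rule 12), but Q18 is never established.
P6 would need P27, P31, and V31 (Rule 1), but V31 is never established.
No rule produces Q8, and it is not given.
V31 would need W20 and P6 (Rule 9), but P6 is never established.
None of the 5 are reached.

0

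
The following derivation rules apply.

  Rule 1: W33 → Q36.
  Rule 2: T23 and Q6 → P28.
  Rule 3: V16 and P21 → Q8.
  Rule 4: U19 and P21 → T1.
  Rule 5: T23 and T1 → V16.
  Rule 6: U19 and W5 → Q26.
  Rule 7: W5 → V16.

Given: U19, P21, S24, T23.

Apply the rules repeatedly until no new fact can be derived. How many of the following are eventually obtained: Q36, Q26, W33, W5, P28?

0

Q36 would need W33 (Rule 1), but W33 is never established.
Q26 would need U19 and W5 (Rule 6), but W5 is never established.
No rule produces W33, and it is not given.
No rule produces W5, and it is not given.
P28 would need T23 and Q6 (Rule 2), but Q6 is never established.
None of the 5 are reached.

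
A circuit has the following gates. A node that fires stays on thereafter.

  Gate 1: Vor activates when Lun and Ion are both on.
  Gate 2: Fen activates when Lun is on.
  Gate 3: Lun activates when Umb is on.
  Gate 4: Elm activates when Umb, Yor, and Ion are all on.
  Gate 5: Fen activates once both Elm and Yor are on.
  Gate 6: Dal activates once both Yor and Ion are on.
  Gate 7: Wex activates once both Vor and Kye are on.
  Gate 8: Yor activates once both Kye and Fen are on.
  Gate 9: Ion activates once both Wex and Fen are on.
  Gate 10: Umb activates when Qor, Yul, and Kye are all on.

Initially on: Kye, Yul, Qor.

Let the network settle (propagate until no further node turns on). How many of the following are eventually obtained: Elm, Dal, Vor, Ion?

0

Elm would need Umb, Yor, and Ion (Gate 4), but Ion never turns on.
Dal would need Yor and Ion (Gate 6), but Ion never turns on.
Vor would need Lun and Ion (Gate 1), but Ion never turns on.
Ion would need Wex and Fen (Gate 9), but Wex never turns on.
None of the 4 are reached.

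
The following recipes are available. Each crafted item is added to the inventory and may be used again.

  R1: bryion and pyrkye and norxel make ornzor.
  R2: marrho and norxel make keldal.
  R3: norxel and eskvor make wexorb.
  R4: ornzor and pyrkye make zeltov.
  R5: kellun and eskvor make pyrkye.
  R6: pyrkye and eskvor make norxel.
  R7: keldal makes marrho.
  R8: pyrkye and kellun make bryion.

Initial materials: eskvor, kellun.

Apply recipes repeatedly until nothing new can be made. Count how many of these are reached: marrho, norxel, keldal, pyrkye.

Using R5, kellun and eskvor make pyrkye.
pyrkye and eskvor → norxel (R6).
marrho would need keldal (R7), but keldal is never obtained.
norxel: reached.
keldal would need marrho and norxel (R2), but marrho is never obtained.
pyrkye: reached.
Reached: norxel and pyrkye — 2 of the 4.

2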